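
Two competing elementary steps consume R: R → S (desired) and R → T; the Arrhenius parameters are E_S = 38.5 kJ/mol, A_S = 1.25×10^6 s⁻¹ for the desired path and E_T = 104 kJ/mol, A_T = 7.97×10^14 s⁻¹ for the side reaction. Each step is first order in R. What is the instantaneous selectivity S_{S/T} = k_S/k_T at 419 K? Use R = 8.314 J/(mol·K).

0.230

Since both paths have the same order in R, the concentration cancels and S_{S/T} = k_S/k_T = (A_S/A_T)·exp[(E_T−E_S)/(RT)].
(E_T−E_S)/(RT) = (104−38.5)×10³/(8.314×419) = 65500/3484 = 18.80.
k_S/k_T = (1.25×10^6/7.97×10^14)·exp(18.80) = 1.568×10^-9 × 1.465×10^8 = 0.230.
Since E_S < E_T, lowering the temperature improves selectivity toward S.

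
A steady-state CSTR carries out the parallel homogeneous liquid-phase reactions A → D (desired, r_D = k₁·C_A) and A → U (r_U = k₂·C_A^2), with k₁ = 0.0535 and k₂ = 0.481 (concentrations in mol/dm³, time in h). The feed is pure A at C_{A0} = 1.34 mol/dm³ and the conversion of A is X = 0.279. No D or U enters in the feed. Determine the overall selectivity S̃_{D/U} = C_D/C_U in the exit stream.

Exit C_A = C_{A0}(1−X) = 1.34×0.721 = 0.9661 mol/dm³.
Rates in a CSTR are evaluated at the outlet concentration: r_D = 0.0535×0.9661 = 0.05169, r_U = 0.481×0.9661^2 = 0.4490.
Overall selectivity = C_D/C_U = r_Dτ/(r_Uτ) = r_D/r_U = 0.115.

0.115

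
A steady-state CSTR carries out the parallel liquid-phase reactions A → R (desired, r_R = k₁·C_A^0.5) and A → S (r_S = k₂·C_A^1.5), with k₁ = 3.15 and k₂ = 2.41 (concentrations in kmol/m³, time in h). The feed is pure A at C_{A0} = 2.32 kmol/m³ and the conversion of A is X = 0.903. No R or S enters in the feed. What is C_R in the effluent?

1.79 kmol/m³

Exit C_A = C_{A0}(1−X) = 2.32×0.0970 = 0.2250 kmol/m³.
A CSTR operates uniformly at the exit composition, giving r_R = 1.494 and r_S = 0.2573 (each k·C_A^n at C_A = 0.2250).
Fraction of consumed A going to R: r_R/(r_R+r_S) = 0.8531.
C_R = 0.8531·C_{A0}·X = 0.8531×2.32×0.903 = 1.79 kmol/m³.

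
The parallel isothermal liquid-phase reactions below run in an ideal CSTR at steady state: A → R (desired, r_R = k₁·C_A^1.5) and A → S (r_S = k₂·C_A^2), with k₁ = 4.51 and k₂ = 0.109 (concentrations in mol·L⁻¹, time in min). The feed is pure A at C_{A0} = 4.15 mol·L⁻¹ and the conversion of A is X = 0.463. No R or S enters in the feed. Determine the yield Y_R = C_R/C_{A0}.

Exit C_A = C_{A0}(1−X) = 4.15×0.537 = 2.229 mol·L⁻¹.
In a CSTR the entire volume is at exit conditions, so r_R = 4.51×2.229^1.5 = 15.00 and r_S = 0.109×2.229^2 = 0.5413.
Fraction of consumed A going to R: r_R/(r_R+r_S) = 0.9652.
C_R = 0.9652·C_{A0}·X = 0.9652×4.15×0.463 = 1.85 mol·L⁻¹; Y_R = C_R/C_{A0} = 0.447.

0.447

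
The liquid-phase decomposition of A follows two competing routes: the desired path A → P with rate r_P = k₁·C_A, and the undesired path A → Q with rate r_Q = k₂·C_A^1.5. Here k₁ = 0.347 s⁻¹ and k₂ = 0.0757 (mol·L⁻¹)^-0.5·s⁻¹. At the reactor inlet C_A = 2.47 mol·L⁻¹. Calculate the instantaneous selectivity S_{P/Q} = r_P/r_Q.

2.92

S_{P/Q} = r_P/r_Q = (k₁·C_A)/(k₂·C_A^1.5) = (k₁/k₂)·C_A^-0.5.
= (0.347×2.470) / (0.0757×2.470^1.5) = 0.8571/0.2939 = 2.92.
The undesired path is higher order in A, so low C_A (CSTR or dilute feed) favours P.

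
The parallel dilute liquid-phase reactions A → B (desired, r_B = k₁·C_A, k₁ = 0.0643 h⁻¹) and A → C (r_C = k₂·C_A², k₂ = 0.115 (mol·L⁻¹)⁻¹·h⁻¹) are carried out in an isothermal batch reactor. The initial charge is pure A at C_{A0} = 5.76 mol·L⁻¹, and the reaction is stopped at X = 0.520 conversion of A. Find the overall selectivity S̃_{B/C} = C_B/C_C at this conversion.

C_A = C_{A0}(1−X) = 2.765 mol·L⁻¹.
Along a PFR/batch, dC_B/dC_A = −r_B/(r_B+r_C) = −k₁/(k₁+k₂·C_A).
Integrating from C_{A0} to C_A: C_B = (0.0643/0.115)·ln[(0.0643+0.115·5.76)/(0.0643+0.115·2.76)] = 0.5591·ln(0.7267/0.3823) = 0.3592 mol·L⁻¹.
C_C = (C_{A0}−C_A)−C_B = 2.636 mol·L⁻¹; S̃_{B/C} = 0.3592/2.636 = 0.136.

0.136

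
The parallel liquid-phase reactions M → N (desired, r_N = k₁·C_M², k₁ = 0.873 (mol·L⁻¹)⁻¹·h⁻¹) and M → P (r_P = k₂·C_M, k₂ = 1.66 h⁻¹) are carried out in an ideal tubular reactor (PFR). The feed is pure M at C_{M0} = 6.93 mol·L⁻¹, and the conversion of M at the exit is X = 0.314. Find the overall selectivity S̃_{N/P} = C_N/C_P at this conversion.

3.05

C_M = C_{M0}(1−X) = 4.754 mol·L⁻¹.
Along a PFR/batch, dC_P/dC_M = −r_P/(r_N+r_P) = −k₂/(k₂+k₁·C_M).
Integrating from C_{M0} to C_M: C_P = (1.66/0.873)·ln[(1.66+0.873·6.93)/(1.66+0.873·4.75)] = 1.901·ln(7.710/5.810) = 0.5379 mol·L⁻¹.
Then C_N = (C_{M0}−C_M) − C_P = 2.176 − 0.5379 = 1.638 mol·L⁻¹.
S̃_{N/P} = C_N/C_P = 1.638/0.5379 = 3.05.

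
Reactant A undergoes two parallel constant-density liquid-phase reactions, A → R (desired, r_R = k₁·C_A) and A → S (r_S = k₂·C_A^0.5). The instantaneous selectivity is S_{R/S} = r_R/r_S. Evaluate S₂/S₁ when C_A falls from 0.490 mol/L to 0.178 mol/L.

S_{R/S} = (k₁/k₂)·C_A^0.5, so S₂/S₁ = (C_{A,2}/C_{A,1})^0.5.
= (0.178/0.490)^0.5 = (0.3633)^0.5 = 0.603.

0.603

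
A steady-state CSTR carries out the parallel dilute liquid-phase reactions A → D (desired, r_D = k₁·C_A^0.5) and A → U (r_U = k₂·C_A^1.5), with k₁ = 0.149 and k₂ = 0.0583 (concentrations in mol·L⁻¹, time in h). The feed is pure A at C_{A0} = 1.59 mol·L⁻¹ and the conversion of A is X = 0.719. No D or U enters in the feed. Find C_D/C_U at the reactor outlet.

Exit C_A = C_{A0}(1−X) = 1.59×0.281 = 0.4468 mol·L⁻¹.
A CSTR operates uniformly at the exit composition, giving r_D = 0.09960 and r_U = 0.01741 (each k·C_A^n at C_A = 0.4468).
Overall selectivity = C_D/C_U = r_Dτ/(r_Uτ) = r_D/r_U = 5.72.

5.72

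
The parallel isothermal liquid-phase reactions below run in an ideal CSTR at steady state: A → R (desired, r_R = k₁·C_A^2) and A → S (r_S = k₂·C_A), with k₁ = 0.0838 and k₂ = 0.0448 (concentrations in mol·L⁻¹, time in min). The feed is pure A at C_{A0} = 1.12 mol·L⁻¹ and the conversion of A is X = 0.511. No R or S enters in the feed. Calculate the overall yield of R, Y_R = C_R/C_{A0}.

Exit C_A = C_{A0}(1−X) = 1.12×0.489 = 0.5477 mol·L⁻¹.
In a CSTR the entire volume is at exit conditions, so r_R = 0.0838×0.5477^2 = 0.02514 and r_S = 0.0448×0.5477 = 0.02454.
Fraction of consumed A going to R: r_R/(r_R+r_S) = 0.5060.
C_R = 0.5060·C_{A0}·X = 0.5060×1.12×0.511 = 0.290 mol·L⁻¹; Y_R = C_R/C_{A0} = 0.259.

0.259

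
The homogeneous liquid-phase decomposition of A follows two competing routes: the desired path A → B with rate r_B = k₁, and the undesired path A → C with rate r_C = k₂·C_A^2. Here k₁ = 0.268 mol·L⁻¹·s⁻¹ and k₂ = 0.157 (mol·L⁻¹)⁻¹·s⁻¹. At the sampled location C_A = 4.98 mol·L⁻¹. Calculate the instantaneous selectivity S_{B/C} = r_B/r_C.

S_{B/C} = r_B/r_C = (k₁)/(k₂·C_A^2) = (k₁/k₂)·C_A^-2.
= (0.268) / (0.157×4.980^2) = 0.2680/3.894 = 0.0688.
The undesired path is higher order in A, so low C_A (CSTR or dilute feed) favours B.

0.0688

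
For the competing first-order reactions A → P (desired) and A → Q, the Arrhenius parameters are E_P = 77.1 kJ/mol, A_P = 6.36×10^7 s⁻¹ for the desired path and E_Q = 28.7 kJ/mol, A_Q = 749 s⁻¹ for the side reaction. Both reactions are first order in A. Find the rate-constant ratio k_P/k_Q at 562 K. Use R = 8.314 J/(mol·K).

k_P/k_Q = (A_P/A_Q)·exp[−(E_P−E_Q)/(RT)] = (A_P/A_Q)·exp[(E_Q−E_P)/(RT)].
(E_Q−E_P)/(RT) = (28.7−77.1)×10³/(8.314×562) = -48400/4672 = -10.36.
k_P/k_Q = (6.36×10^7/749)·exp(-10.36) = 84913 × 3.172×10^-5 = 2.69.

2.69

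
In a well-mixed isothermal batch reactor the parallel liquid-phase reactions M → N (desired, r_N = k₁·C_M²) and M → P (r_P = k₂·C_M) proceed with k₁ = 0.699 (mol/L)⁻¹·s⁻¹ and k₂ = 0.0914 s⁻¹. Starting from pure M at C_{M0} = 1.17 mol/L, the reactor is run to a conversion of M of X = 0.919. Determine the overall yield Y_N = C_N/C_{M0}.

C_M = C_{M0}(1−X) = 0.09477 mol/L.
Along a PFR/batch, dC_P/dC_M = −r_P/(r_N+r_P) = −k₂/(k₂+k₁·C_M).
Integrating from C_{M0} to C_M: C_P = (0.0914/0.699)·ln[(0.0914+0.699·1.17)/(0.0914+0.699·0.0948)] = 0.1308·ln(0.9092/0.1576) = 0.2291 mol/L.
Then C_N = (C_{M0}−C_M) − C_P = 1.075 − 0.2291 = 0.8461 mol/L.
Y_N = C_N/C_{M0} = 0.8461/1.17 = 0.723.

0.723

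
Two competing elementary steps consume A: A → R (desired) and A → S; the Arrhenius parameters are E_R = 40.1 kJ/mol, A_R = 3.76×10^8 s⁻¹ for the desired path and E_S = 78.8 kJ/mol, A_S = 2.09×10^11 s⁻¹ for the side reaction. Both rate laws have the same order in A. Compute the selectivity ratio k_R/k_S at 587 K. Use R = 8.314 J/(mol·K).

5.00

With equal orders, S_{R/S} = k_R/k_S = (A_R/A_S)·exp[(E_S−E_R)/(RT)].
(E_S−E_R)/(RT) = (78.8−40.1)×10³/(8.314×587) = 38700/4880 = 7.930.
k_R/k_S = (3.76×10^8/2.09×10^11)·exp(7.930) = 0.001799 × 2779 = 5.00.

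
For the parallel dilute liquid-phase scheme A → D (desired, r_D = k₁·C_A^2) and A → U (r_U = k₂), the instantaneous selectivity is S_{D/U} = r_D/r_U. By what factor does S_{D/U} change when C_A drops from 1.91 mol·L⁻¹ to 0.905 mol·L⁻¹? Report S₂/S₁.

0.225

S_{D/U} = (k₁/k₂)·C_A^2, so S₂/S₁ = (C_{A,2}/C_{A,1})^2.
= (0.905/1.91)^2 = (0.4738)^2 = 0.225.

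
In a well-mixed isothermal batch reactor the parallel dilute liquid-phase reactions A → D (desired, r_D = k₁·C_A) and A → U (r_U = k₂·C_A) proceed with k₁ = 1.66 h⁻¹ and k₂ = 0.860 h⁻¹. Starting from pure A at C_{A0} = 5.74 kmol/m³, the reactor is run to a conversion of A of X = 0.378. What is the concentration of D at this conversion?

C_A = C_{A0}(1−X) = 3.570 kmol/m³.
Both paths are first order in A, so the instantaneous fraction to D is constant: dC_D/d(−C_A) = k₁/(k₁+k₂) = 0.6587.
C_D = 0.6587·(C_{A0}−C_A) = 0.6587×2.170 = 1.43 kmol/m³.

1.43 kmol/m³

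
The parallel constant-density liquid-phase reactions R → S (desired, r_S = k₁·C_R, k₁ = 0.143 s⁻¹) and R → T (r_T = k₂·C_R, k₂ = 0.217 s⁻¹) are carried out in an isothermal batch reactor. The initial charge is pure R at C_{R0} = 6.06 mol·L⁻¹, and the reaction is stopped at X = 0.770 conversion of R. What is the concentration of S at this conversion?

C_R = C_{R0}(1−X) = 1.394 mol·L⁻¹.
Both paths are first order in R, so the instantaneous fraction to S is constant: dC_S/d(−C_R) = k₁/(k₁+k₂) = 0.3972.
C_S = 0.3972·(C_{R0}−C_R) = 0.3972×4.666 = 1.85 mol·L⁻¹.

1.85 mol·L⁻¹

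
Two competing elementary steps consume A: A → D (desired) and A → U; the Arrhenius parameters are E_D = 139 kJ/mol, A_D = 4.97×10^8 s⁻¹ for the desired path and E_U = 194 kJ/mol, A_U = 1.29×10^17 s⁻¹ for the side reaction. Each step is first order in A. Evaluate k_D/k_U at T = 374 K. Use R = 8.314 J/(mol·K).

0.185

k_D/k_U = (A_D/A_U)·exp[−(E_D−E_U)/(RT)] = (A_D/A_U)·exp[(E_U−E_D)/(RT)].
(E_U−E_D)/(RT) = (194−139)×10³/(8.314×374) = 55000/3109 = 17.69.
k_D/k_U = (4.97×10^8/1.29×10^17)·exp(17.69) = 3.853×10^-9 × 4.807×10^7 = 0.185.
Since E_D < E_U, lowering the temperature improves selectivity toward D.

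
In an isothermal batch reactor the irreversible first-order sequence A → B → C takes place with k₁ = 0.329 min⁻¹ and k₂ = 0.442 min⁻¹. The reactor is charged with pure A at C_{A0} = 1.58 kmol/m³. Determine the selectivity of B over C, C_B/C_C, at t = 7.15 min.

0.204

Solving the coupled first-order balances gives C_B(t) = [k₁/(k₂−k₁)]·C_{A0}·(e^(−k₁t) − e^(−k₂t)).
e^(−k₁t) = e^(−0.329×7.15) = e^(−2.352) = 0.09515; e^(−k₂t) = e^(−3.160) = 0.04241.
C_B = 0.329×1.58/(0.442−0.329) × (0.09515−0.04241) = 4.600×0.05273 = 0.2426 kmol/m³.
C_A = C_{A0}e^(−k₁t) = 0.1503 kmol/m³, so C_C = C_{A0}−C_A−C_B = 1.187 kmol/m³; C_B/C_C = 0.204.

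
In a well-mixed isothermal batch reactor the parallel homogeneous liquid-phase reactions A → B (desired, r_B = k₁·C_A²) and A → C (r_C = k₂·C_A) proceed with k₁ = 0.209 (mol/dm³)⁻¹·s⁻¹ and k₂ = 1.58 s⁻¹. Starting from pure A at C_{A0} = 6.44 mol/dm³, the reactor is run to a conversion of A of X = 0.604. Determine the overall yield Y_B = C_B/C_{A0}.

C_A = C_{A0}(1−X) = 2.550 mol/dm³.
Along a PFR/batch, dC_C/dC_A = −r_C/(r_B+r_C) = −k₂/(k₂+k₁·C_A).
Integrating from C_{A0} to C_A: C_C = (1.58/0.209)·ln[(1.58+0.209·6.44)/(1.58+0.209·2.55)] = 7.560·ln(2.926/2.113) = 2.461 mol/dm³.
Then C_B = (C_{A0}−C_A) − C_C = 3.890 − 2.461 = 1.429 mol/dm³.
Y_B = C_B/C_{A0} = 1.429/6.44 = 0.222.

0.222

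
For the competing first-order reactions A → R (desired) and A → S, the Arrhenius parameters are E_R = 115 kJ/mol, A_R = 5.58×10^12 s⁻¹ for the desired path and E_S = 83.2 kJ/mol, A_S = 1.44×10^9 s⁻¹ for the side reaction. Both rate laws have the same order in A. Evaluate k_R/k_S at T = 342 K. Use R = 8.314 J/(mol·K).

With equal orders, S_{R/S} = k_R/k_S = (A_R/A_S)·exp[(E_S−E_R)/(RT)].
(E_S−E_R)/(RT) = (83.2−115)×10³/(8.314×342) = -31800/2843 = -11.18.
k_R/k_S = (5.58×10^12/1.44×10^9)·exp(-11.18) = 3875 × 1.390×10^-5 = 0.0539.

0.0539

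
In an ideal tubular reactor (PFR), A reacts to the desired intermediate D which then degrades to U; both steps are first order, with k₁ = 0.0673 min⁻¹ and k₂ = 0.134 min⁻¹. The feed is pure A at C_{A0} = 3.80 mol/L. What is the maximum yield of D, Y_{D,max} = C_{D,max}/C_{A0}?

At the optimum, C_{D,max}/C_{A0} = (k₁/k₂)^[k₂/(k₂−k₁)].
= (0.0673/0.134)^(0.134/(0.134−0.0673)) = (0.5022)^(2.009) = 0.2507.

0.251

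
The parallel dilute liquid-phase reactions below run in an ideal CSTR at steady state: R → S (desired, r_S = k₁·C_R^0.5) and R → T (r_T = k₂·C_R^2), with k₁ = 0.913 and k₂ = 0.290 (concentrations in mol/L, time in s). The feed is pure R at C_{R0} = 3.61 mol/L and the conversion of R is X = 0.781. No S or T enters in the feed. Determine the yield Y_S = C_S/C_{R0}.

Exit C_R = C_{R0}(1−X) = 3.61×0.219 = 0.7906 mol/L.
In a CSTR the entire volume is at exit conditions, so r_S = 0.913×0.7906^0.5 = 0.8118 and r_T = 0.290×0.7906^2 = 0.1813.
Fraction of consumed R going to S: r_S/(r_S+r_T) = 0.8175.
C_S = 0.8175·C_{R0}·X = 0.8175×3.61×0.781 = 2.30 mol/L; Y_S = C_S/C_{R0} = 0.638.

0.638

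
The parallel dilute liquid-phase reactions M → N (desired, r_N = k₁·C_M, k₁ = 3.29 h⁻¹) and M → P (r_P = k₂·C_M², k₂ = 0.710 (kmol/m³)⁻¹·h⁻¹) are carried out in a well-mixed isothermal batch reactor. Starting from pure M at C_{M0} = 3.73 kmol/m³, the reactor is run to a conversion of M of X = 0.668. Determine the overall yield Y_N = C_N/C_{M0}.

0.439

C_M = C_{M0}(1−X) = 1.238 kmol/m³.
Along a PFR/batch, dC_N/dC_M = −r_N/(r_N+r_P) = −k₁/(k₁+k₂·C_M).
Integrating from C_{M0} to C_M: C_N = (3.29/0.710)·ln[(3.29+0.710·3.73)/(3.29+0.710·1.24)] = 4.634·ln(5.938/4.169) = 1.639 kmol/m³.
Y_N = C_N/C_{M0} = 1.639/3.73 = 0.439.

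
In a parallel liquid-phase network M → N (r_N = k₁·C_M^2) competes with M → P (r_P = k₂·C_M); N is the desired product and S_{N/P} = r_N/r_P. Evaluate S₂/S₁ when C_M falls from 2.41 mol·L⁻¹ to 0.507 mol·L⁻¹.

0.210

S_{N/P} = (k₁/k₂)·C_M, so S₂/S₁ = (C_{M,2}/C_{M,1}).
= 0.507/2.41 = 0.210.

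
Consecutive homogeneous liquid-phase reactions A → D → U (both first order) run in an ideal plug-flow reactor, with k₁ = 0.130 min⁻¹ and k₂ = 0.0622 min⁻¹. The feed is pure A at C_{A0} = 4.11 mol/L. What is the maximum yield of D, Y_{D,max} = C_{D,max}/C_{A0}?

0.508

At the optimum, C_{D,max}/C_{A0} = (k₁/k₂)^[k₂/(k₂−k₁)].
= (0.130/0.0622)^(0.0622/(0.0622−0.130)) = (2.090)^(-0.9174) = 0.5085.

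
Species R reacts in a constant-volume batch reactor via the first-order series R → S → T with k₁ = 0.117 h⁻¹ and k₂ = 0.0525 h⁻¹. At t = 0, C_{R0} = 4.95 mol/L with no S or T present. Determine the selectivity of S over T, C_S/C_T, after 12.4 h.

2.13

The intermediate concentration in a first-order A→B→C sequence is C_S = k₁C_{R0}(e^(−k₁t) − e^(−k₂t))/(k₂−k₁).
e^(−k₁t) = e^(−0.117×12.4) = e^(−1.451) = 0.2344; e^(−k₂t) = e^(−0.6510) = 0.5215.
C_S = 0.117×4.95/(0.0525−0.117) × (0.2344−0.5215) = (-8.979)×(-0.2871) = 2.578 mol/L.
C_R = C_{R0}e^(−k₁t) = 1.160 mol/L, so C_T = C_{R0}−C_R−C_S = 1.212 mol/L; C_S/C_T = 2.13.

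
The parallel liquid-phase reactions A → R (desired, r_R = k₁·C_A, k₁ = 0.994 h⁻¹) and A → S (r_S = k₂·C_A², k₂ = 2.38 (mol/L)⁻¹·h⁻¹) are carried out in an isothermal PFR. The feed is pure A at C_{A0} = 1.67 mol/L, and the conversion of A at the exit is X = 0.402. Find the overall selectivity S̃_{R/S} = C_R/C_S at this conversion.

0.318

C_A = C_{A0}(1−X) = 0.9987 mol/L.
Along a PFR/batch, dC_R/dC_A = −r_R/(r_R+r_S) = −k₁/(k₁+k₂·C_A).
Integrating from C_{A0} to C_A: C_R = (0.994/2.38)·ln[(0.994+2.38·1.67)/(0.994+2.38·0.999)] = 0.4176·ln(4.969/3.371) = 0.1620 mol/L.
C_S = (C_{A0}−C_A)−C_R = 0.5093 mol/L; S̃_{R/S} = 0.1620/0.5093 = 0.318.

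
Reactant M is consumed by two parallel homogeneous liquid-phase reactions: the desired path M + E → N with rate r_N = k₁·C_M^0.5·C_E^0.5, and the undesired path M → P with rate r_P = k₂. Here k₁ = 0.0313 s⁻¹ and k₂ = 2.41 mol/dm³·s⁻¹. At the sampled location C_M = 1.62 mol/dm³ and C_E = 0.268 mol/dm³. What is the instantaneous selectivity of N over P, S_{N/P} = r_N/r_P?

0.00856

S_{N/P} = r_N/r_P = (k₁·C_M^0.5·C_E^0.5)/(k₂) = (k₁/k₂)·C_M^0.5·C_E^0.5.
= (0.0313×1.620^0.5×0.2680^0.5) / (2.41) = 0.02062/2.410 = 0.00856.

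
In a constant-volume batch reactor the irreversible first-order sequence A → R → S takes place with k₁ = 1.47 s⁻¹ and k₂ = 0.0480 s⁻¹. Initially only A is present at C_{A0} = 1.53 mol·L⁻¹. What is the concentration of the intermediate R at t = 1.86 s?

1.34 mol·L⁻¹

Solving the coupled first-order balances gives C_R(t) = [k₁/(k₂−k₁)]·C_{A0}·(e^(−k₁t) − e^(−k₂t)).
e^(−k₁t) = e^(−1.47×1.86) = e^(−2.734) = 0.06495; e^(−k₂t) = e^(−0.08928) = 0.9146.
C_R = 1.47×1.53/(0.0480−1.47) × (0.06495−0.9146) = (-1.582)×(-0.8496) = 1.344 mol·L⁻¹.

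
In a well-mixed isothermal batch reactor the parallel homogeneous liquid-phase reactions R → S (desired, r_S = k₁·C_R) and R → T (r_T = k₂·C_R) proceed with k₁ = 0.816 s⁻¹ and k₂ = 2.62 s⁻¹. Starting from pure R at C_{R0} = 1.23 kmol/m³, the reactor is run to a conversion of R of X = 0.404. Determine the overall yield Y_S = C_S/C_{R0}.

0.0959

C_R = C_{R0}(1−X) = 0.7331 kmol/m³.
Both paths are first order in R, so the instantaneous fraction to S is constant: dC_S/d(−C_R) = k₁/(k₁+k₂) = 0.2375.
C_S = 0.2375·(C_{R0}−C_R) = 0.2375×0.4969 = 0.118 kmol/m³.
Y_S = C_S/C_{R0} = 0.1180/1.23 = 0.0959.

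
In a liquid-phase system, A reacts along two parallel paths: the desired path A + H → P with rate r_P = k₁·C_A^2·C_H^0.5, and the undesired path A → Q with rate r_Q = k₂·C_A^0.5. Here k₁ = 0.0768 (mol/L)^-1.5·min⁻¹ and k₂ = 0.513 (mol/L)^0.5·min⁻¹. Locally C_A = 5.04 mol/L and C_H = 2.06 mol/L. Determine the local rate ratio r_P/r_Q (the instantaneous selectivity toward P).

S_{P/Q} = r_P/r_Q = (k₁·C_A^2·C_H^0.5)/(k₂·C_A^0.5) = (k₁/k₂)·C_A^1.5·C_H^0.5.
= (0.0768×5.040^2×2.060^0.5) / (0.513×5.040^0.5) = 2.800/1.152 = 2.43.
Since the desired path is higher order in A, keeping C_A high (PFR or concentrated feed) favours P.

2.43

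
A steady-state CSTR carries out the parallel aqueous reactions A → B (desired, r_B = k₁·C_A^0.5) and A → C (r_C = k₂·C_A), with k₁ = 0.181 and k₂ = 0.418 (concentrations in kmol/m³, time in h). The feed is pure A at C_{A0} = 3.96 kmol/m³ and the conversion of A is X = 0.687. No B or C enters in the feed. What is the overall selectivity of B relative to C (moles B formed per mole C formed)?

Exit C_A = C_{A0}(1−X) = 3.96×0.313 = 1.239 kmol/m³.
Rates in a CSTR are evaluated at the outlet concentration: r_B = 0.181×1.239^0.5 = 0.2015, r_C = 0.418×1.239 = 0.5181.
Overall selectivity = C_B/C_C = r_Bτ/(r_Cτ) = r_B/r_C = 0.389.

0.389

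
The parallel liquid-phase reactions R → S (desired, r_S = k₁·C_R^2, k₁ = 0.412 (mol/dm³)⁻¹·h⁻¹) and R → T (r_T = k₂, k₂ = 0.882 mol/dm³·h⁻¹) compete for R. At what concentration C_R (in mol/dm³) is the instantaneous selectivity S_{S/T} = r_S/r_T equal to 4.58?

3.13 mol/dm³

S_{S/T} = (k₁/k₂)·C_R^2 ⇒ C_R = (S·k₂/k₁)^(0.5).
= (4.58×0.882/0.412)^(0.5) = (9.805)^(0.5) = 3.13 mol/dm³.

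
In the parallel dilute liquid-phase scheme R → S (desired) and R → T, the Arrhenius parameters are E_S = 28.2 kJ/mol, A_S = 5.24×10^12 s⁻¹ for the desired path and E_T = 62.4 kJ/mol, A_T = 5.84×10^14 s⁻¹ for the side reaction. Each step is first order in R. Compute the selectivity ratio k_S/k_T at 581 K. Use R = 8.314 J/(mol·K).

10.7

With equal orders, S_{S/T} = k_S/k_T = (A_S/A_T)·exp[(E_T−E_S)/(RT)].
(E_T−E_S)/(RT) = (62.4−28.2)×10³/(8.314×581) = 34200/4830 = 7.080.
k_S/k_T = (5.24×10^12/5.84×10^14)·exp(7.080) = 0.008973 × 1188 = 10.7.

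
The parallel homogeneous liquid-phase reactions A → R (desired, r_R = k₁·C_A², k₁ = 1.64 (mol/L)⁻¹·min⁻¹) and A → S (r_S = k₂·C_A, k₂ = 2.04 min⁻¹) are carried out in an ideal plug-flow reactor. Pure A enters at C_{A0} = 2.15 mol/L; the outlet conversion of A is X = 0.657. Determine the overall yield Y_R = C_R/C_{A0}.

C_A = C_{A0}(1−X) = 0.7374 mol/L.
Along a PFR/batch, dC_S/dC_A = −r_S/(r_R+r_S) = −k₂/(k₂+k₁·C_A).
Integrating from C_{A0} to C_A: C_S = (2.04/1.64)·ln[(2.04+1.64·2.15)/(2.04+1.64·0.737)] = 1.244·ln(5.566/3.249) = 0.6695 mol/L.
Then C_R = (C_{A0}−C_A) − C_S = 1.413 − 0.6695 = 0.7431 mol/L.
Y_R = C_R/C_{A0} = 0.7431/2.15 = 0.346.

0.346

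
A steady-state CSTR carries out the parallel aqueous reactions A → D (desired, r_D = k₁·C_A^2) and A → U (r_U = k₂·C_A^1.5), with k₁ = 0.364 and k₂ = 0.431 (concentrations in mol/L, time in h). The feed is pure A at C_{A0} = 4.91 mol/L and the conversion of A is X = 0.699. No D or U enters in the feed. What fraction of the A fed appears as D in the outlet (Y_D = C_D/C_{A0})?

0.354

Exit C_A = C_{A0}(1−X) = 4.91×0.301 = 1.478 mol/L.
A CSTR operates uniformly at the exit composition, giving r_D = 0.7951 and r_U = 0.7744 (each k·C_A^n at C_A = 1.478).
Fraction of consumed A going to D: r_D/(r_D+r_U) = 0.5066.
C_D = 0.5066·C_{A0}·X = 0.5066×4.91×0.699 = 1.74 mol/L; Y_D = C_D/C_{A0} = 0.354.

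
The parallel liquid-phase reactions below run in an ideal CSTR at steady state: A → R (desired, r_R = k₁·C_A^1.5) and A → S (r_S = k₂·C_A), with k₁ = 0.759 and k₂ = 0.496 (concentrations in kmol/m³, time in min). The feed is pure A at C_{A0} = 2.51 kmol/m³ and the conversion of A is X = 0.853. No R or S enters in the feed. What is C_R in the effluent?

1.03 kmol/m³

Exit C_A = C_{A0}(1−X) = 2.51×0.147 = 0.3690 kmol/m³.
Rates in a CSTR are evaluated at the outlet concentration: r_R = 0.759×0.3690^1.5 = 0.1701, r_S = 0.496×0.3690 = 0.1830.
Fraction of consumed A going to R: r_R/(r_R+r_S) = 0.4817.
C_R = 0.4817·C_{A0}·X = 0.4817×2.51×0.853 = 1.03 kmol/m³.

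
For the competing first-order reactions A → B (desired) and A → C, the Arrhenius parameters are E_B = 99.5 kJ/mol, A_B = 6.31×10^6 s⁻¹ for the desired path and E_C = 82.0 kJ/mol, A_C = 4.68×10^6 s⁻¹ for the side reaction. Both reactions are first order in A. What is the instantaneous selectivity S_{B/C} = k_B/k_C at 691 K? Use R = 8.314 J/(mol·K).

0.0641

Since both paths have the same order in A, the concentration cancels and S_{B/C} = k_B/k_C = (A_B/A_C)·exp[(E_C−E_B)/(RT)].
(E_C−E_B)/(RT) = (82.0−99.5)×10³/(8.314×691) = -17500/5745 = -3.046.
k_B/k_C = (6.31×10^6/4.68×10^6)·exp(-3.046) = 1.348 × 0.04754 = 0.0641.
Since E_B > E_C, raising the temperature improves selectivity toward B.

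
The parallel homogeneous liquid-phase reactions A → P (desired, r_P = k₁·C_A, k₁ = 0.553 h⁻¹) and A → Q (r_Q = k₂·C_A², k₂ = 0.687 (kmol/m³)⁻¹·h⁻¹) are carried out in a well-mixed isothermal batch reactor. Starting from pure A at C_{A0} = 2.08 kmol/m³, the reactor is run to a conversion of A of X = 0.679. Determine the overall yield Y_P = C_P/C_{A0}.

C_A = C_{A0}(1−X) = 0.6677 kmol/m³.
Along a PFR/batch, dC_P/dC_A = −r_P/(r_P+r_Q) = −k₁/(k₁+k₂·C_A).
Integrating from C_{A0} to C_A: C_P = (0.553/0.687)·ln[(0.553+0.687·2.08)/(0.553+0.687·0.668)] = 0.8049·ln(1.982/1.012) = 0.5413 kmol/m³.
Y_P = C_P/C_{A0} = 0.5413/2.08 = 0.260.

0.260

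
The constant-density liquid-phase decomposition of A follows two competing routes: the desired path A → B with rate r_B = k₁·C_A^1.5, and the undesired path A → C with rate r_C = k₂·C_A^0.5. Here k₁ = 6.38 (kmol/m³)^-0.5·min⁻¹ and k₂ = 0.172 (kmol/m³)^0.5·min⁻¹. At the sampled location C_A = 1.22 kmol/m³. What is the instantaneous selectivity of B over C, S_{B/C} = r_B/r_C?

S_{B/C} = r_B/r_C = (k₁·C_A^1.5)/(k₂·C_A^0.5) = (k₁/k₂)·C_A.
= (6.38×1.220^1.5) / (0.172×1.220^0.5) = 8.597/0.1900 = 45.3.

45.3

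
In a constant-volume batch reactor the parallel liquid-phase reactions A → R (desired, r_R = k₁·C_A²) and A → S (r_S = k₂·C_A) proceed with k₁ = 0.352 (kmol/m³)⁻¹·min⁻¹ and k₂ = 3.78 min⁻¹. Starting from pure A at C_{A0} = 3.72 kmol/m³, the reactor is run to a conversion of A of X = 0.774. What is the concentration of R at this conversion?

C_A = C_{A0}(1−X) = 0.8407 kmol/m³.
Along a PFR/batch, dC_S/dC_A = −r_S/(r_R+r_S) = −k₂/(k₂+k₁·C_A).
Integrating from C_{A0} to C_A: C_S = (3.78/0.352)·ln[(3.78+0.352·3.72)/(3.78+0.352·0.841)] = 10.74·ln(5.089/4.076) = 2.385 kmol/m³.
Then C_R = (C_{A0}−C_A) − C_S = 2.879 − 2.385 = 0.4946 kmol/m³.

0.495 kmol/m³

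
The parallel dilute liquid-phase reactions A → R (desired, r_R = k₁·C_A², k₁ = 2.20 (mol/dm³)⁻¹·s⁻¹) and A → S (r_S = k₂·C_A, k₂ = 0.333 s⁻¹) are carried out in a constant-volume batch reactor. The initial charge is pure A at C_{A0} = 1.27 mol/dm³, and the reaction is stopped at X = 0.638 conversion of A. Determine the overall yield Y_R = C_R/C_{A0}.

C_A = C_{A0}(1−X) = 0.4597 mol/dm³.
Along a PFR/batch, dC_S/dC_A = −r_S/(r_R+r_S) = −k₂/(k₂+k₁·C_A).
Integrating from C_{A0} to C_A: C_S = (0.333/2.20)·ln[(0.333+2.20·1.27)/(0.333+2.20·0.460)] = 0.1514·ln(3.127/1.344) = 0.1278 mol/dm³.
Then C_R = (C_{A0}−C_A) − C_S = 0.8103 − 0.1278 = 0.6825 mol/dm³.
Y_R = C_R/C_{A0} = 0.6825/1.27 = 0.537.

0.537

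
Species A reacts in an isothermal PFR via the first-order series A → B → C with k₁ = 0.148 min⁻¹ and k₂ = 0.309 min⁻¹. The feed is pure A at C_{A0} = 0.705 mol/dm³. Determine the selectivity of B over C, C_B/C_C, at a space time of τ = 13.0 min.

For first-order series with pure A initially, C_B(τ) = k₁C_{A0}/(k₂−k₁)·(e^(−k₁τ) − e^(−k₂τ)).
e^(−k₁τ) = e^(−0.148×13.0) = e^(−1.924) = 0.1460; e^(−k₂τ) = e^(−4.017) = 0.01801.
C_B = 0.148×0.705/(0.309−0.148) × (0.1460−0.01801) = 0.6481×0.1280 = 0.08296 mol/dm³.
C_A = C_{A0}e^(−k₁τ) = 0.1029 mol/dm³, so C_C = C_{A0}−C_A−C_B = 0.5191 mol/dm³; C_B/C_C = 0.160.

0.160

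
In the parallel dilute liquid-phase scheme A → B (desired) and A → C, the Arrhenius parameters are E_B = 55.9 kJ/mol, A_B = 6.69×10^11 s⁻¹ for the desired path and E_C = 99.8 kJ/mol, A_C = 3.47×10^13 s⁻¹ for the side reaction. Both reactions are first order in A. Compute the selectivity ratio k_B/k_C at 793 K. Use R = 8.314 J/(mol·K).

With equal orders, S_{B/C} = k_B/k_C = (A_B/A_C)·exp[(E_C−E_B)/(RT)].
(E_C−E_B)/(RT) = (99.8−55.9)×10³/(8.314×793) = 43900/6593 = 6.659.
k_B/k_C = (6.69×10^11/3.47×10^13)·exp(6.659) = 0.01928 × 779.4 = 15.0.

15.0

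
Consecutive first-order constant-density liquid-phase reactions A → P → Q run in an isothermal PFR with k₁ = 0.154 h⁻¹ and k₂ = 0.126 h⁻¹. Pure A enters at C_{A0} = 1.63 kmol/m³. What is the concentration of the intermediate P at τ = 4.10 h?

Solving the coupled first-order balances gives C_P(τ) = [k₁/(k₂−k₁)]·C_{A0}·(e^(−k₁τ) − e^(−k₂τ)).
e^(−k₁τ) = e^(−0.154×4.10) = e^(−0.6314) = 0.5318; e^(−k₂τ) = e^(−0.5166) = 0.5965.
C_P = 0.154×1.63/(0.126−0.154) × (0.5318−0.5965) = (-8.965)×(-0.06470) = 0.5800 kmol/m³.

0.580 kmol/m³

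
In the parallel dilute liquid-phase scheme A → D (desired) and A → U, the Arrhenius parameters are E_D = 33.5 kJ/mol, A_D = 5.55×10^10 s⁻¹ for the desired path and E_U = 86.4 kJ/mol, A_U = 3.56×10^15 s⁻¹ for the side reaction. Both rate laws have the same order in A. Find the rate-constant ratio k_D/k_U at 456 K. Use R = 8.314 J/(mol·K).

17.9

k_D/k_U = (A_D/A_U)·exp[−(E_D−E_U)/(RT)] = (A_D/A_U)·exp[(E_U−E_D)/(RT)].
(E_U−E_D)/(RT) = (86.4−33.5)×10³/(8.314×456) = 52900/3791 = 13.95.
k_D/k_U = (5.55×10^10/3.56×10^15)·exp(13.95) = 1.559×10^-5 × 1.148×10^6 = 17.9.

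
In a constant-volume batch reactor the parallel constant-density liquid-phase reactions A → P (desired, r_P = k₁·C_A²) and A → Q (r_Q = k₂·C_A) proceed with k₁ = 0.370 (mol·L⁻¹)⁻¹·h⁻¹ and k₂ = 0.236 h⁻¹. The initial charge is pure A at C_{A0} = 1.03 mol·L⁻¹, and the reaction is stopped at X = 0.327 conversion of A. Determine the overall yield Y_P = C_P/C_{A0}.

0.187

C_A = C_{A0}(1−X) = 0.6932 mol·L⁻¹.
Along a PFR/batch, dC_Q/dC_A = −r_Q/(r_P+r_Q) = −k₂/(k₂+k₁·C_A).
Integrating from C_{A0} to C_A: C_Q = (0.236/0.370)·ln[(0.236+0.370·1.03)/(0.236+0.370·0.693)] = 0.6378·ln(0.6171/0.4925) = 0.1439 mol·L⁻¹.
Then C_P = (C_{A0}−C_A) − C_Q = 0.3368 − 0.1439 = 0.1929 mol·L⁻¹.
Y_P = C_P/C_{A0} = 0.1929/1.03 = 0.187.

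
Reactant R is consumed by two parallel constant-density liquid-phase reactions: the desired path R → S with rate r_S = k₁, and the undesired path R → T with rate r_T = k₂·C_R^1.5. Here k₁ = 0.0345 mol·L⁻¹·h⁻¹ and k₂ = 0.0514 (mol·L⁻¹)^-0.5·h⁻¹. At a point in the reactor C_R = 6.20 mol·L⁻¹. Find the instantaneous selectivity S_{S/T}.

0.0435

S_{S/T} = r_S/r_T = (k₁)/(k₂·C_R^1.5) = (k₁/k₂)·C_R^-1.5.
= (0.0345) / (0.0514×6.200^1.5) = 0.03450/0.7935 = 0.0435.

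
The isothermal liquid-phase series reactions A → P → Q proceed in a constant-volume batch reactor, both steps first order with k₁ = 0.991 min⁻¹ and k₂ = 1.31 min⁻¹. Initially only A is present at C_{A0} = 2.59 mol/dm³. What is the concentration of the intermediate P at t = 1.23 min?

0.772 mol/dm³

Solving the coupled first-order balances gives C_P(t) = [k₁/(k₂−k₁)]·C_{A0}·(e^(−k₁t) − e^(−k₂t)).
e^(−k₁t) = e^(−0.991×1.23) = e^(−1.219) = 0.2955; e^(−k₂t) = e^(−1.611) = 0.1996.
C_P = 0.991×2.59/(1.31−0.991) × (0.2955−0.1996) = 8.046×0.09592 = 0.7718 mol/dm³.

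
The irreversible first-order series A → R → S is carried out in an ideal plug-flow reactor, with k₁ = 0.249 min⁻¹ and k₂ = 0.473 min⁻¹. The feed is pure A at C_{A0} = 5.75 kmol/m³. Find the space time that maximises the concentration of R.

2.86 min

Setting dC_R/dτ = 0 gives τ_opt = ln(k₂/k₁)/(k₂−k₁).
= ln(0.473/0.249)/(0.473−0.249) = ln(1.900)/0.2240 = 0.6416/0.2240 = 2.86 min.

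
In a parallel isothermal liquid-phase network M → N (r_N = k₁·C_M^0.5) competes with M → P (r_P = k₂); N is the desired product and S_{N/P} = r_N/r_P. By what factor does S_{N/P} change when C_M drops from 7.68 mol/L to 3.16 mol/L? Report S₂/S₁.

0.641

S_{N/P} = (k₁/k₂)·C_M^0.5, so S₂/S₁ = (C_{M,2}/C_{M,1})^0.5.
= (3.16/7.68)^0.5 = (0.4115)^0.5 = 0.641.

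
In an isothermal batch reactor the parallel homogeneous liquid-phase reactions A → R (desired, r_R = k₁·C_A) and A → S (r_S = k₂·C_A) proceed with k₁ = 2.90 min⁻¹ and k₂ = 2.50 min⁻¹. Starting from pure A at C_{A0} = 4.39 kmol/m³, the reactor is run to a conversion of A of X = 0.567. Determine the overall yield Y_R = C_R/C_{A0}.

0.304

C_A = C_{A0}(1−X) = 1.901 kmol/m³.
Both paths are first order in A, so the instantaneous fraction to R is constant: dC_R/d(−C_A) = k₁/(k₁+k₂) = 0.5370.
C_R = 0.5370·(C_{A0}−C_A) = 0.5370×2.489 = 1.34 kmol/m³.
Y_R = C_R/C_{A0} = 1.337/4.39 = 0.304.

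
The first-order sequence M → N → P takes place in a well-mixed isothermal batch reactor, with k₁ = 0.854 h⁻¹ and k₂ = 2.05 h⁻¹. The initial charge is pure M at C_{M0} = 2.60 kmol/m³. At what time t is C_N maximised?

0.732 h

The intermediate peaks when r₁ = r₂, i.e. k₁e^(−k₁t) = k₂e^(−k₂t), giving t_opt = ln(k₂/k₁)/(k₂−k₁).
= ln(2.05/0.854)/(2.05−0.854) = ln(2.400)/1.196 = 0.8757/1.196 = 0.732 h.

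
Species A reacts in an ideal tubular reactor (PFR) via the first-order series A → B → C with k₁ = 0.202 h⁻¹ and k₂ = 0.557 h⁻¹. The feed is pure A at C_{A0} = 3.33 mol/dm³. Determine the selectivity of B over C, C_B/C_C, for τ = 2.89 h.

0.853

For first-order series with pure A initially, C_B(τ) = k₁C_{A0}/(k₂−k₁)·(e^(−k₁τ) − e^(−k₂τ)).
e^(−k₁τ) = e^(−0.202×2.89) = e^(−0.5838) = 0.5578; e^(−k₂τ) = e^(−1.610) = 0.1999.
C_B = 0.202×3.33/(0.557−0.202) × (0.5578−0.1999) = 1.895×0.3578 = 0.6780 mol/dm³.
C_A = C_{A0}e^(−k₁τ) = 1.857 mol/dm³, so C_C = C_{A0}−C_A−C_B = 0.7945 mol/dm³; C_B/C_C = 0.853.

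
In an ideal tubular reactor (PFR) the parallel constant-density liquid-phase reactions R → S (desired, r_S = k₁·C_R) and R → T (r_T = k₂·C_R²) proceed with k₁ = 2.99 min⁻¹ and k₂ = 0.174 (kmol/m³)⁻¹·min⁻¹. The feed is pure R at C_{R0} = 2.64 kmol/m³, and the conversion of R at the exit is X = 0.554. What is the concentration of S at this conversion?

1.32 kmol/m³

C_R = C_{R0}(1−X) = 1.177 kmol/m³.
Along a PFR/batch, dC_S/dC_R = −r_S/(r_S+r_T) = −k₁/(k₁+k₂·C_R).
Integrating from C_{R0} to C_R: C_S = (2.99/0.174)·ln[(2.99+0.174·2.64)/(2.99+0.174·1.18)] = 17.18·ln(3.449/3.195) = 1.317 kmol/m³.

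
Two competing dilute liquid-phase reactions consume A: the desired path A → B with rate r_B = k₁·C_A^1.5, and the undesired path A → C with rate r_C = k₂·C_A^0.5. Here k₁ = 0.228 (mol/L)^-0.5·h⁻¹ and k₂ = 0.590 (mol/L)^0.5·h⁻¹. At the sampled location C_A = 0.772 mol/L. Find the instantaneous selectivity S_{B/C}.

S_{B/C} = r_B/r_C = (k₁·C_A^1.5)/(k₂·C_A^0.5) = (k₁/k₂)·C_A.
= (0.228×0.7720^1.5) / (0.590×0.7720^0.5) = 0.1547/0.5184 = 0.298.
Since the desired path is higher order in A, keeping C_A high (PFR or concentrated feed) favours B.

0.298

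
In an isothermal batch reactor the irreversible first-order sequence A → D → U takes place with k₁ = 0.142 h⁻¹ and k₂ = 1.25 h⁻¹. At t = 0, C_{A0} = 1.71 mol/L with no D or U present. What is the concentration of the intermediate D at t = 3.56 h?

Solving the coupled first-order balances gives C_D(t) = [k₁/(k₂−k₁)]·C_{A0}·(e^(−k₁t) − e^(−k₂t)).
e^(−k₁t) = e^(−0.142×3.56) = e^(−0.5055) = 0.6032; e^(−k₂t) = e^(−4.450) = 0.01168.
C_D = 0.142×1.71/(1.25−0.142) × (0.6032−0.01168) = 0.2192×0.5915 = 0.1296 mol/L.

0.130 mol/L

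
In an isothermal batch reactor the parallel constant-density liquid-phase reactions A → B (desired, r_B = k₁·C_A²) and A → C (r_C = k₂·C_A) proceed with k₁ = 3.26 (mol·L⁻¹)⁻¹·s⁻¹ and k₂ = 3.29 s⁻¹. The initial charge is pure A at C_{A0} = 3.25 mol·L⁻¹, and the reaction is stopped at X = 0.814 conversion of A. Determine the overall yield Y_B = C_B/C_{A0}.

0.513

C_A = C_{A0}(1−X) = 0.6045 mol·L⁻¹.
Along a PFR/batch, dC_C/dC_A = −r_C/(r_B+r_C) = −k₂/(k₂+k₁·C_A).
Integrating from C_{A0} to C_A: C_C = (3.29/3.26)·ln[(3.29+3.26·3.25)/(3.29+3.26·0.605)] = 1.009·ln(13.88/5.261) = 0.9795 mol·L⁻¹.
Then C_B = (C_{A0}−C_A) − C_C = 2.645 − 0.9795 = 1.666 mol·L⁻¹.
Y_B = C_B/C_{A0} = 1.666/3.25 = 0.513.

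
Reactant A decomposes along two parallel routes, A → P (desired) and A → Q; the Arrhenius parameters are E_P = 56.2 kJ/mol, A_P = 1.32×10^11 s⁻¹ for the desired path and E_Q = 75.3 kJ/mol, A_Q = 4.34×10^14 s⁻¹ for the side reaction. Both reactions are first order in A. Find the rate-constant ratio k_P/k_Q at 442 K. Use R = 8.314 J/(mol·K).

With equal orders, S_{P/Q} = k_P/k_Q = (A_P/A_Q)·exp[(E_Q−E_P)/(RT)].
(E_Q−E_P)/(RT) = (75.3−56.2)×10³/(8.314×442) = 19100/3675 = 5.198.
k_P/k_Q = (1.32×10^11/4.34×10^14)·exp(5.198) = 3.041×10^-4 × 180.8 = 0.0550.

0.0550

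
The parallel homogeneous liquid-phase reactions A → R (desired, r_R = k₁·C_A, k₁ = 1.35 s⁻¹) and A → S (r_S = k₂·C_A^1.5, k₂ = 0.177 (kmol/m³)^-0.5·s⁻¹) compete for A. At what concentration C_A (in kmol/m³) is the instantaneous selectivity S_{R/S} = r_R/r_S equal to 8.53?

S_{R/S} = (k₁/k₂)·C_A^-0.5 ⇒ C_A = (S·k₂/k₁)^(-2).
= (8.53×0.177/1.35)^(-2) = (1.118)^(-2) = 0.800 kmol/m³.

0.800 kmol/m³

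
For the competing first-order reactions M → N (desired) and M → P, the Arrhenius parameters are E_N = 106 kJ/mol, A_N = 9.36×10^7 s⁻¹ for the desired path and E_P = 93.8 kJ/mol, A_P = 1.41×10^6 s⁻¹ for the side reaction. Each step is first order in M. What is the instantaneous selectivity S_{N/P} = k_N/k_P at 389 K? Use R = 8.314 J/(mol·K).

1.53

k_N/k_P = (A_N/A_P)·exp[−(E_N−E_P)/(RT)] = (A_N/A_P)·exp[(E_P−E_N)/(RT)].
(E_P−E_N)/(RT) = (93.8−106)×10³/(8.314×389) = -12200/3234 = -3.772.
k_N/k_P = (9.36×10^7/1.41×10^6)·exp(-3.772) = 66.38 × 0.02300 = 1.53.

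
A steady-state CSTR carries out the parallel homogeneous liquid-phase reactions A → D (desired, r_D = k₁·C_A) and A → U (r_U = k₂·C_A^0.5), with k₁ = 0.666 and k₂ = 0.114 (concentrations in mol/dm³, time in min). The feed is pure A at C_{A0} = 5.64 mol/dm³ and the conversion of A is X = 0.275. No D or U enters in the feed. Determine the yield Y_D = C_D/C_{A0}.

Exit C_A = C_{A0}(1−X) = 5.64×0.725 = 4.089 mol/dm³.
A CSTR operates uniformly at the exit composition, giving r_D = 2.723 and r_U = 0.2305 (each k·C_A^n at C_A = 4.089).
Fraction of consumed A going to D: r_D/(r_D+r_U) = 0.9220.
C_D = 0.9220·C_{A0}·X = 0.9220×5.64×0.275 = 1.43 mol/dm³; Y_D = C_D/C_{A0} = 0.254.

0.254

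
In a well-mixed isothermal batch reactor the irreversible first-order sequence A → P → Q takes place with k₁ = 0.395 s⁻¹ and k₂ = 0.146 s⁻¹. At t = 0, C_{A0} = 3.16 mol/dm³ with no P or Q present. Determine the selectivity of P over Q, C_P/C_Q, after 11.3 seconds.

0.408

The intermediate concentration in a first-order A→B→C sequence is C_P = k₁C_{A0}(e^(−k₁t) − e^(−k₂t))/(k₂−k₁).
e^(−k₁t) = e^(−0.395×11.3) = e^(−4.464) = 0.01152; e^(−k₂t) = e^(−1.650) = 0.1921.
C_P = 0.395×3.16/(0.146−0.395) × (0.01152−0.1921) = (-5.013)×(-0.1806) = 0.9052 mol/dm³.
C_A = C_{A0}e^(−k₁t) = 0.03641 mol/dm³, so C_Q = C_{A0}−C_A−C_P = 2.218 mol/dm³; C_P/C_Q = 0.408.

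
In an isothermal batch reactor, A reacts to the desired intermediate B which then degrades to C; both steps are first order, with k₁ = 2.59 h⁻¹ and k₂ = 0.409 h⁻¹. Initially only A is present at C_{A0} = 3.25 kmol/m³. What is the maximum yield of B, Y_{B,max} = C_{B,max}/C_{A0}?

For a first-order series the maximum intermediate yield is C_{B,max}/C_{A0} = (k₁/k₂)^[k₂/(k₂−k₁)].
= (2.59/0.409)^(0.409/(0.409−2.59)) = (6.333)^(-0.1875) = 0.7074.

0.707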